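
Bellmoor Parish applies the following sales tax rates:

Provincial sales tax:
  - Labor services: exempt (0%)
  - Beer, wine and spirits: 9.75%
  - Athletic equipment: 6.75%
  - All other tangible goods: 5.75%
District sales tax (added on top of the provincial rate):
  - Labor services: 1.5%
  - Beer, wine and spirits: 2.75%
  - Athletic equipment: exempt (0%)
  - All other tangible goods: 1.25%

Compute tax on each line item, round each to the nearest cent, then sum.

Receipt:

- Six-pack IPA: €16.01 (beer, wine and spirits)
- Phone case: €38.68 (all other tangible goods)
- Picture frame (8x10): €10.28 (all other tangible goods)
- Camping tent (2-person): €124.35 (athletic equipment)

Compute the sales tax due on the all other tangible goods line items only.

€3.43

Phone case €38.68: all other tangible goods → 5.75% + 1.25% district = 7% → €2.71
Picture frame (8x10) €10.28: all other tangible goods → 5.75% + 1.25% district = 7% → €0.72
Tax on all other tangible goods = €2.71 + €0.72 = €3.43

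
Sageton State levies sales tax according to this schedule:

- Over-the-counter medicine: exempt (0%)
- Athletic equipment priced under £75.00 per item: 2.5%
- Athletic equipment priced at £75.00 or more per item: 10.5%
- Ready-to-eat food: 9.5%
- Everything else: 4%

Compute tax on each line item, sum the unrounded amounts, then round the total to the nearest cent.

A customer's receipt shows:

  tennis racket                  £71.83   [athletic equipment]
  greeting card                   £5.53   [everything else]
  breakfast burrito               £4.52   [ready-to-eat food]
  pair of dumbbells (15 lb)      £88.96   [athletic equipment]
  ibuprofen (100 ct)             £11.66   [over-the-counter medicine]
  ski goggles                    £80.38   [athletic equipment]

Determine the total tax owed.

£20.23

Tennis racket £71.83: athletic equipment, under £75.00 → 2.5% → £1.79575
Greeting card £5.53: everything else → 4% → £0.2212
Breakfast burrito £4.52: ready-to-eat food → 9.5% → £0.4294
Pair of dumbbells (15 lb) £88.96: athletic equipment, £75.00 or more → 10.5% → £9.3408
Ibuprofen (100 ct) £11.66: over-the-counter medicine → 0% → £0.00
Ski goggles £80.38: athletic equipment, £75.00 or more → 10.5% → £8.4399
Unrounded tax sum = £20.22705 → £20.23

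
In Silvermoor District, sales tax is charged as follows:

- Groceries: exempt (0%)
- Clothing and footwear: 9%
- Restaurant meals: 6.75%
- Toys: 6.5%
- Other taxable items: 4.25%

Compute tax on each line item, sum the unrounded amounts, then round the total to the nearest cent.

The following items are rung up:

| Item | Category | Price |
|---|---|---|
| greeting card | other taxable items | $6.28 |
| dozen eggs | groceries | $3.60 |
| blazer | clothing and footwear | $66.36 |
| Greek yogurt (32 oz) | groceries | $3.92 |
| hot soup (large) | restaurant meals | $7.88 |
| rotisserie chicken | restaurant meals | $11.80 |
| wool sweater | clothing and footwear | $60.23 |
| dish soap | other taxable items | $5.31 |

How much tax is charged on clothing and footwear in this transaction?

Blazer $66.36: clothing and footwear → 9% → $5.9724
Wool sweater $60.23: clothing and footwear → 9% → $5.4207
Tax on clothing and footwear: unrounded sum = $11.3931 → $11.39

$11.39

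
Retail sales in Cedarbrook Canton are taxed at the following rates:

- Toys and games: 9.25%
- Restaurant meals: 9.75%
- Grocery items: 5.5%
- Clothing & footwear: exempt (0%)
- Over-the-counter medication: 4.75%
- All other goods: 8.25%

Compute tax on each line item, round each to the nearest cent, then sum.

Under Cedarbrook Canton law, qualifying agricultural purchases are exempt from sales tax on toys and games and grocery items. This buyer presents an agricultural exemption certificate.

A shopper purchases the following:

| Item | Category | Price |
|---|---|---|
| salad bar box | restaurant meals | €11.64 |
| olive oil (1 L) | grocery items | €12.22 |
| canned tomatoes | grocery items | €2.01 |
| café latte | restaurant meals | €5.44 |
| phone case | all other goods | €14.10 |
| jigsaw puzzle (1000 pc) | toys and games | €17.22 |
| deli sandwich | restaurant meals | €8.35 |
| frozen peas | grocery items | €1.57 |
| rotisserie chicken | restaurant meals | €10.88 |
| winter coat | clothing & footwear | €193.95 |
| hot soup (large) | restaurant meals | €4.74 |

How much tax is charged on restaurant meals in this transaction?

Salad bar box €11.64: restaurant meals → 9.75% → €1.13
Café latte €5.44: restaurant meals → 9.75% → €0.53
Deli sandwich €8.35: restaurant meals → 9.75% → €0.81
Rotisserie chicken €10.88: restaurant meals → 9.75% → €1.06
Hot soup (large) €4.74: restaurant meals → 9.75% → €0.46
Tax on restaurant meals = €1.13 + €0.53 + €0.81 + €1.06 + €0.46 = €3.99

€3.99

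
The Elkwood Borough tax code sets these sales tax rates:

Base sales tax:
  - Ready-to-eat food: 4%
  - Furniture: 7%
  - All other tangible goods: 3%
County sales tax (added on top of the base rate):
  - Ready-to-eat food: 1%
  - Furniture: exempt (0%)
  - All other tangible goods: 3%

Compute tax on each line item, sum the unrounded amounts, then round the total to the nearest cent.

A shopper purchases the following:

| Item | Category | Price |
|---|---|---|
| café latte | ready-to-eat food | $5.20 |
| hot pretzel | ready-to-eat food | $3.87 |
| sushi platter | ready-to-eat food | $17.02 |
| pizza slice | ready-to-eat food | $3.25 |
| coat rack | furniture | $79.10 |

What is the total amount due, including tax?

$115.44

Café latte $5.20: ready-to-eat food → 4% + 1% county = 5% → $0.26
Hot pretzel $3.87: ready-to-eat food → 4% + 1% county = 5% → $0.1935
Sushi platter $17.02: ready-to-eat food → 4% + 1% county = 5% → $0.851
Pizza slice $3.25: ready-to-eat food → 4% + 1% county = 5% → $0.1625
Coat rack $79.10: furniture → 7% + 0% county = 7% → $5.537
Subtotal = $108.44; unrounded tax = $7.004 → $7.00; total due = $115.44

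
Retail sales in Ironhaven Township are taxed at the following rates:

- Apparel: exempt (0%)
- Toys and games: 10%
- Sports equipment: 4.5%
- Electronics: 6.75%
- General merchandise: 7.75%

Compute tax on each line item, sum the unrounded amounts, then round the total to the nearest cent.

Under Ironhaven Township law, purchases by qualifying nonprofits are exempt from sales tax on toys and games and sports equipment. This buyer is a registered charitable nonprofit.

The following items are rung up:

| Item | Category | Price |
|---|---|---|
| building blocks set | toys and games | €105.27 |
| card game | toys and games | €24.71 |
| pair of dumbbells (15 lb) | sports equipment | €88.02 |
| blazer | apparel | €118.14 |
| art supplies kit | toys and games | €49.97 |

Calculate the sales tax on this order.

Building blocks set €105.27: toys and games, buyer-exempt → 0% → €0.00
Card game €24.71: toys and games, buyer-exempt → 0% → €0.00
Pair of dumbbells (15 lb) €88.02: sports equipment, buyer-exempt → 0% → €0.00
Blazer €118.14: apparel → 0% → €0.00
Art supplies kit €49.97: toys and games, buyer-exempt → 0% → €0.00
Unrounded tax sum = €0.00 → €0.00

€0.00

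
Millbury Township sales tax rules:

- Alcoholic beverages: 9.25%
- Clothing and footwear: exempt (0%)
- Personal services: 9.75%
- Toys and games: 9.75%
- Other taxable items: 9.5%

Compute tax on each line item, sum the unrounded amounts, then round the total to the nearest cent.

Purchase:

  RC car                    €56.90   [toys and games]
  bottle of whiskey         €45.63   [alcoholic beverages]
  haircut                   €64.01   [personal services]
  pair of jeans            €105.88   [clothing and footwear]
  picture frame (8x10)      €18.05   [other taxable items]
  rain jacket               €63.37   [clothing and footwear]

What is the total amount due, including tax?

€371.56

RC car €56.90: toys and games → 9.75% → €5.54775
Bottle of whiskey €45.63: alcoholic beverages → 9.25% → €4.220775
Haircut €64.01: personal services → 9.75% → €6.240975
Pair of jeans €105.88: clothing and footwear → 0% → €0.00
Picture frame (8x10) €18.05: other taxable items → 9.5% → €1.71475
Rain jacket €63.37: clothing and footwear → 0% → €0.00
Subtotal = €353.84; unrounded tax = €17.72425 → €17.72; total due = €371.56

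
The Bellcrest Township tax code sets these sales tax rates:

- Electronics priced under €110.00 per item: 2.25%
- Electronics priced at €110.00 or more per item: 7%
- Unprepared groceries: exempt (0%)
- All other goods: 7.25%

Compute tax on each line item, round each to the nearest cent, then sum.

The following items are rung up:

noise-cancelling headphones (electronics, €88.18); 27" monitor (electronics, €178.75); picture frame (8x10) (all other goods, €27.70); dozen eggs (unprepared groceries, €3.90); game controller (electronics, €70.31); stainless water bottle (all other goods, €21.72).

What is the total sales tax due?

€19.65

Noise-cancelling headphones €88.18: electronics, under €110.00 → 2.25% → €1.98
27" monitor €178.75: electronics, €110.00 or more → 7% → €12.51
Picture frame (8x10) €27.70: all other goods → 7.25% → €2.01
Dozen eggs €3.90: unprepared groceries → 0% → €0.00
Game controller €70.31: electronics, under €110.00 → 2.25% → €1.58
Stainless water bottle €21.72: all other goods → 7.25% → €1.57
Total tax = €1.98 + €12.51 + €2.01 + €1.58 + €1.57 = €19.65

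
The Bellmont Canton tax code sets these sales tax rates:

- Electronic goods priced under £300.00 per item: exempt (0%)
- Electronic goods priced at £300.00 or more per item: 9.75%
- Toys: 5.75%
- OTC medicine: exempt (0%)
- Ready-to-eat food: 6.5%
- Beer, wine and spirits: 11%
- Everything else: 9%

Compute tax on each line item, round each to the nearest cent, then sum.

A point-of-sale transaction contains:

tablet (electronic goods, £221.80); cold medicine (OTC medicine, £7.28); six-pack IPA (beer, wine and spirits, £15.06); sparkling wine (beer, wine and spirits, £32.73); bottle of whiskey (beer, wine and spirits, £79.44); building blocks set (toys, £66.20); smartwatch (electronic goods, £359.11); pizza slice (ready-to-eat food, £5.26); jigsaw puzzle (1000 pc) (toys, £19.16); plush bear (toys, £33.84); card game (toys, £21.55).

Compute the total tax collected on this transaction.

£57.45

Tablet £221.80: electronic goods, under £300.00 → 0% → £0.00
Cold medicine £7.28: OTC medicine → 0% → £0.00
Six-pack IPA £15.06: beer, wine and spirits → 11% → £1.66
Sparkling wine £32.73: beer, wine and spirits → 11% → £3.60
Bottle of whiskey £79.44: beer, wine and spirits → 11% → £8.74
Building blocks set £66.20: toys → 5.75% → £3.81
Smartwatch £359.11: electronic goods, £300.00 or more → 9.75% → £35.01
Pizza slice £5.26: ready-to-eat food → 6.5% → £0.34
Jigsaw puzzle (1000 pc) £19.16: toys → 5.75% → £1.10
Plush bear £33.84: toys → 5.75% → £1.95
Card game £21.55: toys → 5.75% → £1.24
Total tax = £1.66 + £3.60 + £8.74 + £3.81 + £35.01 + £0.34 + £1.10 + £1.95 + £1.24 = £57.45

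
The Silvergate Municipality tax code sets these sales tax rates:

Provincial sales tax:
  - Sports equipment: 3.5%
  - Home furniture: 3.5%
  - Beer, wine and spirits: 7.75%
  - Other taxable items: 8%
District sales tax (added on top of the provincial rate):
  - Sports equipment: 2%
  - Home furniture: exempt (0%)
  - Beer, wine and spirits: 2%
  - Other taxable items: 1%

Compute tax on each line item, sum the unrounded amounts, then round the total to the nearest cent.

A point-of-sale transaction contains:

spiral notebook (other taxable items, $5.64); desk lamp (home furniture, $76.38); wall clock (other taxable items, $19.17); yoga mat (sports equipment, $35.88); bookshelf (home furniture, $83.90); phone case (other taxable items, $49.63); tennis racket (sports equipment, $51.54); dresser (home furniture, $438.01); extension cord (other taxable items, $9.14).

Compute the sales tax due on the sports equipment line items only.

$4.81

Yoga mat $35.88: sports equipment → 3.5% + 2% district = 5.5% → $1.9734
Tennis racket $51.54: sports equipment → 3.5% + 2% district = 5.5% → $2.8347
Tax on sports equipment: unrounded sum = $4.8081 → $4.81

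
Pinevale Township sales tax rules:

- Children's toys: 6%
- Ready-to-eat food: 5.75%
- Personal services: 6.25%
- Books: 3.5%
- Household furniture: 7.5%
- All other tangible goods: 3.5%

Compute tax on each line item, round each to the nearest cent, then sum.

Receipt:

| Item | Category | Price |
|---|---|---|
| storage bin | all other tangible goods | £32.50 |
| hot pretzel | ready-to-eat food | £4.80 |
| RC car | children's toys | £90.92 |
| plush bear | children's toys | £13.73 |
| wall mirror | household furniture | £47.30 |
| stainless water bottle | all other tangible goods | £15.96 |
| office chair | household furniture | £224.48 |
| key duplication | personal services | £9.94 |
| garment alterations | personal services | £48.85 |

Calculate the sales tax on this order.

£32.32

Storage bin £32.50: all other tangible goods → 3.5% → £1.14
Hot pretzel £4.80: ready-to-eat food → 5.75% → £0.28
RC car £90.92: children's toys → 6% → £5.46
Plush bear £13.73: children's toys → 6% → £0.82
Wall mirror £47.30: household furniture → 7.5% → £3.55
Stainless water bottle £15.96: all other tangible goods → 3.5% → £0.56
Office chair £224.48: household furniture → 7.5% → £16.84
Key duplication £9.94: personal services → 6.25% → £0.62
Garment alterations £48.85: personal services → 6.25% → £3.05
Total tax = £1.14 + £0.28 + £5.46 + £0.82 + £3.55 + £0.56 + £16.84 + £0.62 + £3.05 = £32.32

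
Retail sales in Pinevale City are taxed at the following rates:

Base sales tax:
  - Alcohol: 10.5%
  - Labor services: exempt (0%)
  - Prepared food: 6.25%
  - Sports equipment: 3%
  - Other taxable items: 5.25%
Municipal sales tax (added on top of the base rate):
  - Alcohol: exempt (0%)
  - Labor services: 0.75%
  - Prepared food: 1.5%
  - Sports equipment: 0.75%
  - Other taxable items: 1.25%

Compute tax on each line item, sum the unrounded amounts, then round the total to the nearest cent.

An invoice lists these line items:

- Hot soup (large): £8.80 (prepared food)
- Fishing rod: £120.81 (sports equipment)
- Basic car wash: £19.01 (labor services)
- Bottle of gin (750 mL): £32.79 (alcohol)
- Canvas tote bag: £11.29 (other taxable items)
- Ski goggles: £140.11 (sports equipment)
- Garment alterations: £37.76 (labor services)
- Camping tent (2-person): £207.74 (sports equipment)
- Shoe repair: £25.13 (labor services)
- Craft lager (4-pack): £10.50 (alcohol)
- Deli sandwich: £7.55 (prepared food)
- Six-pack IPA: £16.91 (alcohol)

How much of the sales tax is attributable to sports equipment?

Fishing rod £120.81: sports equipment → 3% + 0.75% municipal = 3.75% → £4.530375
Ski goggles £140.11: sports equipment → 3% + 0.75% municipal = 3.75% → £5.254125
Camping tent (2-person) £207.74: sports equipment → 3% + 0.75% municipal = 3.75% → £7.79025
Tax on sports equipment: unrounded sum = £17.57475 → £17.57

£17.57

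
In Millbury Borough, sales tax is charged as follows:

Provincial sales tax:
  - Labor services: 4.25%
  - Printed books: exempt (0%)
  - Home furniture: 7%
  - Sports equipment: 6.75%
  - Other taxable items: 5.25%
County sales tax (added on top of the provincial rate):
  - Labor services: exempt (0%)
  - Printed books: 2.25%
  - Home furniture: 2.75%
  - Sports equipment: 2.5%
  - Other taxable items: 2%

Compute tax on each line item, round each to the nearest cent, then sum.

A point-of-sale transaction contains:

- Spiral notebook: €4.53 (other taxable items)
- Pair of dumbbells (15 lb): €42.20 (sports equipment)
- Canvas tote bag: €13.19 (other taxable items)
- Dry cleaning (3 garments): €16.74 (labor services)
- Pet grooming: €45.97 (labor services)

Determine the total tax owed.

Spiral notebook €4.53: other taxable items → 5.25% + 2% county = 7.25% → €0.33
Pair of dumbbells (15 lb) €42.20: sports equipment → 6.75% + 2.5% county = 9.25% → €3.90
Canvas tote bag €13.19: other taxable items → 5.25% + 2% county = 7.25% → €0.96
Dry cleaning (3 garments) €16.74: labor services → 4.25% + 0% county = 4.25% → €0.71
Pet grooming €45.97: labor services → 4.25% + 0% county = 4.25% → €1.95
Total tax = €0.33 + €3.90 + €0.96 + €0.71 + €1.95 = €7.85

€7.85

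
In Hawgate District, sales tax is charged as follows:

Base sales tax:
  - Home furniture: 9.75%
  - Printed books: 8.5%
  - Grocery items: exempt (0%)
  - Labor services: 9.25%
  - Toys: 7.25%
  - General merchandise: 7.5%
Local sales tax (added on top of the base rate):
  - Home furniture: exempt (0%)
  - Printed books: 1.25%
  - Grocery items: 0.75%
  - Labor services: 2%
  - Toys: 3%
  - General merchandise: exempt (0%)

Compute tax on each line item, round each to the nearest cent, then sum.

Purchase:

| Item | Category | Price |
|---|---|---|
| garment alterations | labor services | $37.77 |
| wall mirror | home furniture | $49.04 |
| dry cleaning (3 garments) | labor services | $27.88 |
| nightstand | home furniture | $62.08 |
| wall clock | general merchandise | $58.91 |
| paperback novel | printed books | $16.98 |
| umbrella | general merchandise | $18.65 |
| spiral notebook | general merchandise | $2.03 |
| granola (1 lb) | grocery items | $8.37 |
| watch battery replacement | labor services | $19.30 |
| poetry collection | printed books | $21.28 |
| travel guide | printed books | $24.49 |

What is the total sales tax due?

Garment alterations $37.77: labor services → 9.25% + 2% local = 11.25% → $4.25
Wall mirror $49.04: home furniture → 9.75% + 0% local = 9.75% → $4.78
Dry cleaning (3 garments) $27.88: labor services → 9.25% + 2% local = 11.25% → $3.14
Nightstand $62.08: home furniture → 9.75% + 0% local = 9.75% → $6.05
Wall clock $58.91: general merchandise → 7.5% + 0% local = 7.5% → $4.42
Paperback novel $16.98: printed books → 8.5% + 1.25% local = 9.75% → $1.66
Umbrella $18.65: general merchandise → 7.5% + 0% local = 7.5% → $1.40
Spiral notebook $2.03: general merchandise → 7.5% + 0% local = 7.5% → $0.15
Granola (1 lb) $8.37: grocery items → 0% + 0.75% local = 0.75% → $0.06
Watch battery replacement $19.30: labor services → 9.25% + 2% local = 11.25% → $2.17
Poetry collection $21.28: printed books → 8.5% + 1.25% local = 9.75% → $2.07
Travel guide $24.49: printed books → 8.5% + 1.25% local = 9.75% → $2.39
Total tax = $4.25 + $4.78 + $3.14 + $6.05 + $4.42 + $1.66 + $1.40 + $0.15 + $0.06 + $2.17 + $2.07 + $2.39 = $32.54

$32.54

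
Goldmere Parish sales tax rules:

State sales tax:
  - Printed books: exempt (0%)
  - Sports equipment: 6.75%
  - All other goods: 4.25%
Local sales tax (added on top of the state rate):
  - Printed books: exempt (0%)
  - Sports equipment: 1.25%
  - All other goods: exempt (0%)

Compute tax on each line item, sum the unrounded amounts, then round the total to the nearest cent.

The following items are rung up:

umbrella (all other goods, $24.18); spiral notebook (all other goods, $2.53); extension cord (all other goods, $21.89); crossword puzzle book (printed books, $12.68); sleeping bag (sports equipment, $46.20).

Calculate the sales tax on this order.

Umbrella $24.18: all other goods → 4.25% + 0% local = 4.25% → $1.02765
Spiral notebook $2.53: all other goods → 4.25% + 0% local = 4.25% → $0.107525
Extension cord $21.89: all other goods → 4.25% + 0% local = 4.25% → $0.930325
Crossword puzzle book $12.68: printed books → 0% + 0% local = 0% → $0.00
Sleeping bag $46.20: sports equipment → 6.75% + 1.25% local = 8% → $3.696
Unrounded tax sum = $5.7615 → $5.76

$5.76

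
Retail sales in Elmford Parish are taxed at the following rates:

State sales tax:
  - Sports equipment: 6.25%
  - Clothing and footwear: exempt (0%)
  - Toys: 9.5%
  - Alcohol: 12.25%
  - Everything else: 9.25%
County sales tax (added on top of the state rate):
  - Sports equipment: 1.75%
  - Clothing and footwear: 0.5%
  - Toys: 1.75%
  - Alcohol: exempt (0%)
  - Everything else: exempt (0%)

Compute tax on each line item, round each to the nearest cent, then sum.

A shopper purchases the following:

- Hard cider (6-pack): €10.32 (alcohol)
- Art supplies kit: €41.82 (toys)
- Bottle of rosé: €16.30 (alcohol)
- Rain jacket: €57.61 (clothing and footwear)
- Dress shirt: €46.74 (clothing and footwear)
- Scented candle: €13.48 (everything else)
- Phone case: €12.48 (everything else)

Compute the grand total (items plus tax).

Hard cider (6-pack) €10.32: alcohol → 12.25% + 0% county = 12.25% → €1.26
Art supplies kit €41.82: toys → 9.5% + 1.75% county = 11.25% → €4.70
Bottle of rosé €16.30: alcohol → 12.25% + 0% county = 12.25% → €2.00
Rain jacket €57.61: clothing and footwear → 0% + 0.5% county = 0.5% → €0.29
Dress shirt €46.74: clothing and footwear → 0% + 0.5% county = 0.5% → €0.23
Scented candle €13.48: everything else → 9.25% + 0% county = 9.25% → €1.25
Phone case €12.48: everything else → 9.25% + 0% county = 9.25% → €1.15
Subtotal = €198.75; tax = €10.88; total due = €209.63

€209.63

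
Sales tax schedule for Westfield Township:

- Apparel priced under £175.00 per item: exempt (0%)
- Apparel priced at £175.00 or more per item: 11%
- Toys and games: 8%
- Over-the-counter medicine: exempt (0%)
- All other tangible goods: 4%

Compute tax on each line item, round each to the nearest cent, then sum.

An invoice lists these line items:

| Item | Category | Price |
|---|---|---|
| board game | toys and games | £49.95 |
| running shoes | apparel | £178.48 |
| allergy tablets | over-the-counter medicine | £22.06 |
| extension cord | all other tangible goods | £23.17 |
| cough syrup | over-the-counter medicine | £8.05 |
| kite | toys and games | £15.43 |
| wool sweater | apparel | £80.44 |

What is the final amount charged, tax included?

Board game £49.95: toys and games → 8% → £4.00
Running shoes £178.48: apparel, £175.00 or more → 11% → £19.63
Allergy tablets £22.06: over-the-counter medicine → 0% → £0.00
Extension cord £23.17: all other tangible goods → 4% → £0.93
Cough syrup £8.05: over-the-counter medicine → 0% → £0.00
Kite £15.43: toys and games → 8% → £1.23
Wool sweater £80.44: apparel, under £175.00 → 0% → £0.00
Subtotal = £377.58; tax = £25.79; total due = £403.37

£403.37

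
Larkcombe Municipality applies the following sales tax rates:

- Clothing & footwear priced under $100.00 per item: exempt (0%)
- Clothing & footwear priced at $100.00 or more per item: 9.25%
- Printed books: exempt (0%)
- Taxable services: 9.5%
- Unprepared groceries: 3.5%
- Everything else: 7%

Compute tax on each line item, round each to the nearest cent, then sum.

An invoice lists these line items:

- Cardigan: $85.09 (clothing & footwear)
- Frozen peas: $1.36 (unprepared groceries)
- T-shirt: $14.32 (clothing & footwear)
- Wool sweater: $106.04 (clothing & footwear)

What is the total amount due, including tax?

$216.67

Cardigan $85.09: clothing & footwear, under $100.00 → 0% → $0.00
Frozen peas $1.36: unprepared groceries → 3.5% → $0.05
T-shirt $14.32: clothing & footwear, under $100.00 → 0% → $0.00
Wool sweater $106.04: clothing & footwear, $100.00 or more → 9.25% → $9.81
Subtotal = $206.81; tax = $9.86; total due = $216.67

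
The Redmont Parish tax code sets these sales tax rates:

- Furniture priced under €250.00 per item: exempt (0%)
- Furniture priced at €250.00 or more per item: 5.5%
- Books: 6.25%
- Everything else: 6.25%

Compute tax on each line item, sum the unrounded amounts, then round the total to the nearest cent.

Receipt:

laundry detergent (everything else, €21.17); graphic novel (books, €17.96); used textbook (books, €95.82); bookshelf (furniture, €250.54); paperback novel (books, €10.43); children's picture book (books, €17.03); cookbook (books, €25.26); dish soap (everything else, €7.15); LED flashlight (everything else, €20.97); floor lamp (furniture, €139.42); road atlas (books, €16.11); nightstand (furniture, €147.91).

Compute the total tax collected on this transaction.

€28.27

Laundry detergent €21.17: everything else → 6.25% → €1.323125
Graphic novel €17.96: books → 6.25% → €1.1225
Used textbook €95.82: books → 6.25% → €5.98875
Bookshelf €250.54: furniture, €250.00 or more → 5.5% → €13.7797
Paperback novel €10.43: books → 6.25% → €0.651875
Children's picture book €17.03: books → 6.25% → €1.064375
Cookbook €25.26: books → 6.25% → €1.57875
Dish soap €7.15: everything else → 6.25% → €0.446875
LED flashlight €20.97: everything else → 6.25% → €1.310625
Floor lamp €139.42: furniture, under €250.00 → 0% → €0.00
Road atlas €16.11: books → 6.25% → €1.006875
Nightstand €147.91: furniture, under €250.00 → 0% → €0.00
Unrounded tax sum = €28.27345 → €28.27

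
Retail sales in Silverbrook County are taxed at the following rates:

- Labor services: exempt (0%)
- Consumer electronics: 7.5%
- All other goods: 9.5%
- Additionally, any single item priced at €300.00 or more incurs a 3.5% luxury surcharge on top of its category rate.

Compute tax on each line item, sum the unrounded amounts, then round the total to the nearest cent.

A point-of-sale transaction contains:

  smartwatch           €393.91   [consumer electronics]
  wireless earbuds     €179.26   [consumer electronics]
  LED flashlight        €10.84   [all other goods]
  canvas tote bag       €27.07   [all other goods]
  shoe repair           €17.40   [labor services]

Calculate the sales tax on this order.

Smartwatch €393.91: consumer electronics → 7.5% + 3.5% surcharge = 11% → €43.3301
Wireless earbuds €179.26: consumer electronics → 7.5% → €13.4445
LED flashlight €10.84: all other goods → 9.5% → €1.0298
Canvas tote bag €27.07: all other goods → 9.5% → €2.57165
Shoe repair €17.40: labor services → 0% → €0.00
Unrounded tax sum = €60.37605 → €60.38

€60.38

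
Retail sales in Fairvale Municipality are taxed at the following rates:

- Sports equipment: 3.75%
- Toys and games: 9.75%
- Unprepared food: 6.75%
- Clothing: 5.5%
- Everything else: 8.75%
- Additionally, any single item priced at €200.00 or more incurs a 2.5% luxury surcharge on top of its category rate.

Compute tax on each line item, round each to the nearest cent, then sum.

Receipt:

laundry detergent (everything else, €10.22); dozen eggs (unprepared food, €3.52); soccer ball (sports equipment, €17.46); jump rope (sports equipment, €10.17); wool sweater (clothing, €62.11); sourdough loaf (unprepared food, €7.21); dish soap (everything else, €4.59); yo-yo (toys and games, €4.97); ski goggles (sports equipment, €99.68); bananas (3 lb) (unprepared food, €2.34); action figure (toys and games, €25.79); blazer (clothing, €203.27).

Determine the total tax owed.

€29.62

Laundry detergent €10.22: everything else → 8.75% → €0.89
Dozen eggs €3.52: unprepared food → 6.75% → €0.24
Soccer ball €17.46: sports equipment → 3.75% → €0.65
Jump rope €10.17: sports equipment → 3.75% → €0.38
Wool sweater €62.11: clothing → 5.5% → €3.42
Sourdough loaf €7.21: unprepared food → 6.75% → €0.49
Dish soap €4.59: everything else → 8.75% → €0.40
Yo-yo €4.97: toys and games → 9.75% → €0.48
Ski goggles €99.68: sports equipment → 3.75% → €3.74
Bananas (3 lb) €2.34: unprepared food → 6.75% → €0.16
Action figure €25.79: toys and games → 9.75% → €2.51
Blazer €203.27: clothing → 5.5% + 2.5% surcharge = 8% → €16.26
Total tax = €0.89 + €0.24 + €0.65 + €0.38 + €3.42 + €0.49 + €0.40 + €0.48 + €3.74 + €0.16 + €2.51 + €16.26 = €29.62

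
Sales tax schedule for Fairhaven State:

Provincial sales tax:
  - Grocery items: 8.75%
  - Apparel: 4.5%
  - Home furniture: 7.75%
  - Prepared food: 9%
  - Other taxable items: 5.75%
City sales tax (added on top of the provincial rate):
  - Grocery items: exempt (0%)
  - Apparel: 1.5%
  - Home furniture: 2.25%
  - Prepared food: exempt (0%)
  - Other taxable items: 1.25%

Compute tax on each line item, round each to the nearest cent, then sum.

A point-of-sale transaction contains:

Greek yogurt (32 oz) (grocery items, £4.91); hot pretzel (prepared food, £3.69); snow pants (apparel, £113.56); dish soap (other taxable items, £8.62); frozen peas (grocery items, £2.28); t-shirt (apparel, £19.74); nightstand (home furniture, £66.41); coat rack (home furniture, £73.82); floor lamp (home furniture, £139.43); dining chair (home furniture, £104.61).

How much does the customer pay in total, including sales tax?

£585.04

Greek yogurt (32 oz) £4.91: grocery items → 8.75% + 0% city = 8.75% → £0.43
Hot pretzel £3.69: prepared food → 9% + 0% city = 9% → £0.33
Snow pants £113.56: apparel → 4.5% + 1.5% city = 6% → £6.81
Dish soap £8.62: other taxable items → 5.75% + 1.25% city = 7% → £0.60
Frozen peas £2.28: grocery items → 8.75% + 0% city = 8.75% → £0.20
T-shirt £19.74: apparel → 4.5% + 1.5% city = 6% → £1.18
Nightstand £66.41: home furniture → 7.75% + 2.25% city = 10% → £6.64
Coat rack £73.82: home furniture → 7.75% + 2.25% city = 10% → £7.38
Floor lamp £139.43: home furniture → 7.75% + 2.25% city = 10% → £13.94
Dining chair £104.61: home furniture → 7.75% + 2.25% city = 10% → £10.46
Subtotal = £537.07; tax = £47.97; total due = £585.04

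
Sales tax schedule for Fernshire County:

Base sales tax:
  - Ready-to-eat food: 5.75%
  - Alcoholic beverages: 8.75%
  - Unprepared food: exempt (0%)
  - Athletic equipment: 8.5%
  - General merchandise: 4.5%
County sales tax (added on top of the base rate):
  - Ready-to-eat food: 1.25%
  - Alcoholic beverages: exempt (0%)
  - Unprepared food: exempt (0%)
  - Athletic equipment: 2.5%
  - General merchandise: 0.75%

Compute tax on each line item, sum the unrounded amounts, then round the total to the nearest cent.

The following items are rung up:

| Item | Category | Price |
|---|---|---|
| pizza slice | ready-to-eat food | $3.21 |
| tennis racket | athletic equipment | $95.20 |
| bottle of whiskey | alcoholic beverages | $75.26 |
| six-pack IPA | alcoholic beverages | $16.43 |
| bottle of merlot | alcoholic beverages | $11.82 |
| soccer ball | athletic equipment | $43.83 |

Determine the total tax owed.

Pizza slice $3.21: ready-to-eat food → 5.75% + 1.25% county = 7% → $0.2247
Tennis racket $95.20: athletic equipment → 8.5% + 2.5% county = 11% → $10.472
Bottle of whiskey $75.26: alcoholic beverages → 8.75% + 0% county = 8.75% → $6.58525
Six-pack IPA $16.43: alcoholic beverages → 8.75% + 0% county = 8.75% → $1.437625
Bottle of merlot $11.82: alcoholic beverages → 8.75% + 0% county = 8.75% → $1.03425
Soccer ball $43.83: athletic equipment → 8.5% + 2.5% county = 11% → $4.8213
Unrounded tax sum = $24.575125 → $24.58

$24.58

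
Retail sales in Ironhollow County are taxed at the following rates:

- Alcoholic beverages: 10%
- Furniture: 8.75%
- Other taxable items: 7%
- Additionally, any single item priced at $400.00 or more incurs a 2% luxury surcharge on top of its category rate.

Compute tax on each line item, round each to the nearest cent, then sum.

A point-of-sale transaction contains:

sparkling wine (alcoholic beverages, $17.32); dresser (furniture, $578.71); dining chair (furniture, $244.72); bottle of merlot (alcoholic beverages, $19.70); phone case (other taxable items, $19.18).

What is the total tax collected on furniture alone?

Dresser $578.71: furniture → 8.75% + 2% surcharge = 10.75% → $62.21
Dining chair $244.72: furniture → 8.75% → $21.41
Tax on furniture = $62.21 + $21.41 = $83.62

$83.62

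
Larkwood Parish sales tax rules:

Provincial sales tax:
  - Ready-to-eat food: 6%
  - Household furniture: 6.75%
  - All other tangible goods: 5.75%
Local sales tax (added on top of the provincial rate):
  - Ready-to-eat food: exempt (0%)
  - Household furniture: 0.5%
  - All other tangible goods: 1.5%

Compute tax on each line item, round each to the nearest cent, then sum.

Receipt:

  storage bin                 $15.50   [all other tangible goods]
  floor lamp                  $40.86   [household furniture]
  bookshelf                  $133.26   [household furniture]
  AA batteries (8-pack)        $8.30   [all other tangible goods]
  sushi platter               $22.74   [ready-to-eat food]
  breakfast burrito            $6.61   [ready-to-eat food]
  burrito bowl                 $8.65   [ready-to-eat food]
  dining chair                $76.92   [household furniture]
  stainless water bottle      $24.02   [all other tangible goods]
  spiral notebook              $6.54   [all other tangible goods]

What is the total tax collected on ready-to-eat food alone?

Sushi platter $22.74: ready-to-eat food → 6% + 0% local = 6% → $1.36
Breakfast burrito $6.61: ready-to-eat food → 6% + 0% local = 6% → $0.40
Burrito bowl $8.65: ready-to-eat food → 6% + 0% local = 6% → $0.52
Tax on ready-to-eat food = $1.36 + $0.40 + $0.52 = $2.28

$2.28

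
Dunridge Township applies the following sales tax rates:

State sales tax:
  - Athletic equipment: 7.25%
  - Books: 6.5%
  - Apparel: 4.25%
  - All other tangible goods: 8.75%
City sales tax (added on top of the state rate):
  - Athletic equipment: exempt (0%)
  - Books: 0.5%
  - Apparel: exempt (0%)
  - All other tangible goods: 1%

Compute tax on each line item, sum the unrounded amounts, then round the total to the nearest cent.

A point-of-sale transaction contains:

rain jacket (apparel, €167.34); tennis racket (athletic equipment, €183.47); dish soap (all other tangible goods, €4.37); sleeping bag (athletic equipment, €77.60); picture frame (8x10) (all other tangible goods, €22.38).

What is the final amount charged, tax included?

Rain jacket €167.34: apparel → 4.25% + 0% city = 4.25% → €7.11195
Tennis racket €183.47: athletic equipment → 7.25% + 0% city = 7.25% → €13.301575
Dish soap €4.37: all other tangible goods → 8.75% + 1% city = 9.75% → €0.426075
Sleeping bag €77.60: athletic equipment → 7.25% + 0% city = 7.25% → €5.626
Picture frame (8x10) €22.38: all other tangible goods → 8.75% + 1% city = 9.75% → €2.18205
Subtotal = €455.16; unrounded tax = €28.64765 → €28.65; total due = €483.81

€483.81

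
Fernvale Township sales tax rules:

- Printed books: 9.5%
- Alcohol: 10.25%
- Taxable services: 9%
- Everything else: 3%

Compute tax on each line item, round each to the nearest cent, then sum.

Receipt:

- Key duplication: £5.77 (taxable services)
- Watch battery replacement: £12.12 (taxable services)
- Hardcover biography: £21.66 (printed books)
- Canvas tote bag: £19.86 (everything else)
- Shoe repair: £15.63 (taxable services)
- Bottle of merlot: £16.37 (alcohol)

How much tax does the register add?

Key duplication £5.77: taxable services → 9% → £0.52
Watch battery replacement £12.12: taxable services → 9% → £1.09
Hardcover biography £21.66: printed books → 9.5% → £2.06
Canvas tote bag £19.86: everything else → 3% → £0.60
Shoe repair £15.63: taxable services → 9% → £1.41
Bottle of merlot £16.37: alcohol → 10.25% → £1.68
Total tax = £0.52 + £1.09 + £2.06 + £0.60 + £1.41 + £1.68 = £7.36

£7.36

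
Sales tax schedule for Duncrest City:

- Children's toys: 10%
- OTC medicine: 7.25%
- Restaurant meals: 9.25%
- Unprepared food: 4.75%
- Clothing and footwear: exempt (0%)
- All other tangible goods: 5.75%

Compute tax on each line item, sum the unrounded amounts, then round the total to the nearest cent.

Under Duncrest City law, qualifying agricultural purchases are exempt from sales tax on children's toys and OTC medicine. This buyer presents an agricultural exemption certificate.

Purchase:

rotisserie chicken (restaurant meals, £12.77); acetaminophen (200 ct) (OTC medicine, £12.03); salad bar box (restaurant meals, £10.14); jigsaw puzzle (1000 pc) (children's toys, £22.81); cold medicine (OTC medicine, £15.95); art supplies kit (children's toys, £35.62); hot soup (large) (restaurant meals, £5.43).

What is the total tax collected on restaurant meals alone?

£2.62

Rotisserie chicken £12.77: restaurant meals → 9.25% → £1.181225
Salad bar box £10.14: restaurant meals → 9.25% → £0.93795
Hot soup (large) £5.43: restaurant meals → 9.25% → £0.502275
Tax on restaurant meals: unrounded sum = £2.62145 → £2.62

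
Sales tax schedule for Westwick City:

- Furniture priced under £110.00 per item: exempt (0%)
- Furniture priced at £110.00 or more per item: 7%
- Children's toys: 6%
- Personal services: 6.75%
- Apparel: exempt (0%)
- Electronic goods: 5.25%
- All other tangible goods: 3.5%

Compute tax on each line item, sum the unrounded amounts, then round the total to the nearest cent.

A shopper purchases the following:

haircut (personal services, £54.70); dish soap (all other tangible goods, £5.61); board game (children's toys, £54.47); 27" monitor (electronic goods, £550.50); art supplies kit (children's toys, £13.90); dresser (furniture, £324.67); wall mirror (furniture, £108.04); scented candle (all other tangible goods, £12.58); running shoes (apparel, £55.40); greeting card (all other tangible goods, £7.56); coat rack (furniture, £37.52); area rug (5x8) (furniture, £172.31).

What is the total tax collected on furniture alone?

Dresser £324.67: furniture, £110.00 or more → 7% → £22.7269
Wall mirror £108.04: furniture, under £110.00 → 0% → £0.00
Coat rack £37.52: furniture, under £110.00 → 0% → £0.00
Area rug (5x8) £172.31: furniture, £110.00 or more → 7% → £12.0617
Tax on furniture: unrounded sum = £34.7886 → £34.79

£34.79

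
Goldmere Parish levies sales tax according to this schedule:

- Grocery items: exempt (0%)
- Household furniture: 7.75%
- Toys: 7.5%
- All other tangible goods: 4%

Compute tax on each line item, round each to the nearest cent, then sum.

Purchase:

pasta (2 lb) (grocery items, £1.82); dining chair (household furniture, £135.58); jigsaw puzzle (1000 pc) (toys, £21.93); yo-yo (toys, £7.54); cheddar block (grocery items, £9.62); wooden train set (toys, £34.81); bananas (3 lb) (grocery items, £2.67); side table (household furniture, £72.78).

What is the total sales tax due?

Pasta (2 lb) £1.82: grocery items → 0% → £0.00
Dining chair £135.58: household furniture → 7.75% → £10.51
Jigsaw puzzle (1000 pc) £21.93: toys → 7.5% → £1.64
Yo-yo £7.54: toys → 7.5% → £0.57
Cheddar block £9.62: grocery items → 0% → £0.00
Wooden train set £34.81: toys → 7.5% → £2.61
Bananas (3 lb) £2.67: grocery items → 0% → £0.00
Side table £72.78: household furniture → 7.75% → £5.64
Total tax = £10.51 + £1.64 + £0.57 + £2.61 + £5.64 = £20.97

£20.97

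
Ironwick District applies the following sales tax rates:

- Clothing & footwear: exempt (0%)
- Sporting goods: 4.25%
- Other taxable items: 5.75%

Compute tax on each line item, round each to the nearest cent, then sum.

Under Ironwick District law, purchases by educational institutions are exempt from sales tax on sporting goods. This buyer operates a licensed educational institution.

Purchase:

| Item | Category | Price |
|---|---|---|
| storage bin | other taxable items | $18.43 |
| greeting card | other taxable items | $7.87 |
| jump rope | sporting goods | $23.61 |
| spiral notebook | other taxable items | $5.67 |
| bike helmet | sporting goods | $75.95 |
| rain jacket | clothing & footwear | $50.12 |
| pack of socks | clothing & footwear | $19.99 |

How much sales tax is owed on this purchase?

$1.84

Storage bin $18.43: other taxable items → 5.75% → $1.06
Greeting card $7.87: other taxable items → 5.75% → $0.45
Jump rope $23.61: sporting goods, buyer-exempt → 0% → $0.00
Spiral notebook $5.67: other taxable items → 5.75% → $0.33
Bike helmet $75.95: sporting goods, buyer-exempt → 0% → $0.00
Rain jacket $50.12: clothing & footwear → 0% → $0.00
Pack of socks $19.99: clothing & footwear → 0% → $0.00
Total tax = $1.06 + $0.45 + $0.33 = $1.84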